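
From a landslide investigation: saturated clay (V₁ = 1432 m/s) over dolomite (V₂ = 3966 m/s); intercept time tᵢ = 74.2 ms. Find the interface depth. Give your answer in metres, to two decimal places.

θ_c = arcsin(1432/3966) = 21.17°; cos θ_c = 0.9325.
tᵢ = 2h cos θ_c/V₁ ⇒ h = tᵢ·V₁/(2 cos θ_c) = 0.0742·1432/(2·0.9325) = 56.97 m.

56.97 m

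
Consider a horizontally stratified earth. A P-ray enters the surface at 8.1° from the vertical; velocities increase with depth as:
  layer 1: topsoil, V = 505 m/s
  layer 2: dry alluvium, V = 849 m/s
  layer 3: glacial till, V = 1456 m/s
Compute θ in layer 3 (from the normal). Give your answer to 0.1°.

Snell's law across each interface conserves sin θ / V, so sin θ_3 = V_3·sin θ₁/V₁.
sin θ_3 = 1456 × sin 8.1° / 505 = 0.4062.
θ_3 = 23.97° from the vertical.

24.0°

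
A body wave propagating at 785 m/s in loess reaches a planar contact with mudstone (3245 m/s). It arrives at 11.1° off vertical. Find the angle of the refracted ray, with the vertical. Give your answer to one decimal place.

52.7°

Snell's law: sin θ₂ = (V₂/V₁)·sin θ₁ = (3245/785)·sin 11.1° = 0.7958.
θ₂ = arcsin 0.7958 = 52.73° from the normal.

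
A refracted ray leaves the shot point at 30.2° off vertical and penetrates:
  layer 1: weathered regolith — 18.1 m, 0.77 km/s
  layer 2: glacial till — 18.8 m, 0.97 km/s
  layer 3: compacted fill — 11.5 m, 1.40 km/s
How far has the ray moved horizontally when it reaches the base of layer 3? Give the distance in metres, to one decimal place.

Ray parameter p = sin 30.2° / 0.77 km/s = 6.5327e-01 s/km.
Layer 1: θ = 30.20°; offset = 18.1·tan 30.20° = 10.534 m.
Layer 2: sin θ = p·0.97 = 0.6337 → θ = 39.32°; offset = 18.8·tan 39.32° = 15.400 m.
Layer 3: sin θ = p·1.40 = 0.9146 → θ = 66.15°; offset = 11.5·tan 66.15° = 26.008 m.
Σ offsets = 51.942 m.

51.9 m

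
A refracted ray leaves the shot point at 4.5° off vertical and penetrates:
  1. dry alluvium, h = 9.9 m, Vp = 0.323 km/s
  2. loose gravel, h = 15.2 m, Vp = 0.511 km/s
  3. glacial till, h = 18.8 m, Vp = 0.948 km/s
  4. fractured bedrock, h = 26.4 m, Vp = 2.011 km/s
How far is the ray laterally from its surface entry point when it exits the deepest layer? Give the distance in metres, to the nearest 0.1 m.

21.9 m

Apply Snell's law at each interface; in layer i the horizontal offset is hᵢ·tan θᵢ.
Layer 1: θ = 4.50°; offset = 9.9·tan 4.50° = 0.779 m.
Layer 2: sin θ = 0.511·sin 4.5°/0.323 = 0.1241, θ = 7.13°; offset = 15.2·tan 7.13° = 1.901 m.
Layer 3: sin θ = 0.948·sin 4.5°/0.323 = 0.2303, θ = 13.31°; offset = 18.8·tan 13.31° = 4.449 m.
Layer 4: sin θ = 2.011·sin 4.5°/0.323 = 0.4885, θ = 29.24°; offset = 26.4·tan 29.24° = 14.779 m.
Summing the layer offsets gives 21.909 m.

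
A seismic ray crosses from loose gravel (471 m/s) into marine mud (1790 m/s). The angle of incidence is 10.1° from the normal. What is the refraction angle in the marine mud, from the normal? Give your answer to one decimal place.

41.8°

Snell's law: sin θ₂ = (V₂/V₁)·sin θ₁ = (1790/471)·sin 10.1° = 0.6665.
θ₂ = arcsin 0.6665 = 41.80° from the normal.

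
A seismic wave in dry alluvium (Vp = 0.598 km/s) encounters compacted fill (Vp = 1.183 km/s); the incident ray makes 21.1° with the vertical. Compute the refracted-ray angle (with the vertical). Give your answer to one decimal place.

sin θ₁/V₁ = sin θ₂/V₂ ⇒ sin θ₂ = 1.183·sin 21.1°/0.598 = 1.183·0.3600/0.598 = 0.7122.
θ₂ = sin⁻¹(0.7122) = 45.41° (from vertical).

45.4°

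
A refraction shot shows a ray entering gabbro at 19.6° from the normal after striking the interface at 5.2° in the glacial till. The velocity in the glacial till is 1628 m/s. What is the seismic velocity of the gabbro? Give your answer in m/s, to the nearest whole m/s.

Snell's law: sin 5.2°/V₁ = sin 19.6°/V₂.
V₂ = V₁·sin 19.6°/sin 5.2° = 1628 × 3.7012 = 6025.59 m/s.

6026 m/s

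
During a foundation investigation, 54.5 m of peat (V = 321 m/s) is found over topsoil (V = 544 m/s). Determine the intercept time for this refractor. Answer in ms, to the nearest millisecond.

θ_c = arcsin(V₁/V₂) = arcsin(321/544) = 36.16°; cos θ_c = 0.8073.
tᵢ = 2h·cos θ_c / V₁ = 2·54.5·0.8073 / 321 = 0.27415 s.

274 ms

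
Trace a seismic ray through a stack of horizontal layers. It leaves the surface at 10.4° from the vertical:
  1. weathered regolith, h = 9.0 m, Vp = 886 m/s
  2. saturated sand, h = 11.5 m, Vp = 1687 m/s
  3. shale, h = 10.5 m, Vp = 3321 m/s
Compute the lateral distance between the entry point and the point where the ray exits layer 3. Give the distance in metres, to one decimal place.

15.5 m

p = sin θ₁/V₁ = sin 10.4°/886 = 2.0375e-04 s/m is conserved through the stack.
Layer 1: θ = 10.40°; offset = 9.0·tan 10.40° = 1.652 m.
Layer 2: sin θ = p·1687 = 0.3437 → θ = 20.10°; offset = 11.5·tan 20.10° = 4.209 m.
Layer 3: sin θ = p·3321 = 0.6766 → θ = 42.58°; offset = 10.5·tan 42.58° = 9.649 m.
Σ offsets = 15.510 m.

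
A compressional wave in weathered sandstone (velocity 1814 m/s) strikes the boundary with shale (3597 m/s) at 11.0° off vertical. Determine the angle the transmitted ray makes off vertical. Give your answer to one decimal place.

22.2°

sin θ₁/V₁ = sin θ₂/V₂ ⇒ sin θ₂ = 3597·sin 11.0°/1814 = 3597·0.1908/1814 = 0.3784.
θ₂ = sin⁻¹(0.3784) = 22.23° (from vertical).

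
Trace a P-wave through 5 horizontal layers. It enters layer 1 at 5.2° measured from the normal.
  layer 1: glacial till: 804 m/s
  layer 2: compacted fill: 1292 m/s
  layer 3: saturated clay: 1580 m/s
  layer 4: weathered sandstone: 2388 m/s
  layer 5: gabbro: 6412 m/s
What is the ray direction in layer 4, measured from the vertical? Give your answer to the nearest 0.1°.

Ray parameter p = sin 5.2° / 804 = 1.1273e-04 s/m.
sin θ_4 = p·V_4 = 1.1273e-04 × 2388 = 0.2692.
θ_4 = 15.62° from the vertical.

15.6°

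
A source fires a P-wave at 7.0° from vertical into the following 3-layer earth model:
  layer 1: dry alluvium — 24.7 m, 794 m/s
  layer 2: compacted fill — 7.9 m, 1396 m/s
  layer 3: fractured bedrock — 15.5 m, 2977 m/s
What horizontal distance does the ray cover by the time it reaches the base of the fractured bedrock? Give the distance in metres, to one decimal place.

12.7 m

p = sin θ₁/V₁ = sin 7.0°/794 = 1.5349e-04 s/m is conserved through the stack.
Layer 1: θ = 7.00°; offset = 24.7·tan 7.00° = 3.033 m.
Layer 2: sin θ = p·1396 = 0.2143 → θ = 12.37°; offset = 7.9·tan 12.37° = 1.733 m.
Layer 3: sin θ = p·2977 = 0.4569 → θ = 27.19°; offset = 15.5·tan 27.19° = 7.962 m.
Σ offsets = 12.728 m.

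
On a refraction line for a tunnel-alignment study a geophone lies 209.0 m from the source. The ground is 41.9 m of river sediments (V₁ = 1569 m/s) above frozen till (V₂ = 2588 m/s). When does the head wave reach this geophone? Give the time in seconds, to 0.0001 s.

0.1232 s

t = x/V₂ + 2h·√(V₂²−V₁²)/(V₁V₂).
√(V₂²−V₁²) = √(2588²−1569²) = 2058.2 m/s; delay term = 2·41.9·2058.2/(1569·2588) = 0.04248 s.
t = 209.0/2588 + 0.04248 = 0.12323 s.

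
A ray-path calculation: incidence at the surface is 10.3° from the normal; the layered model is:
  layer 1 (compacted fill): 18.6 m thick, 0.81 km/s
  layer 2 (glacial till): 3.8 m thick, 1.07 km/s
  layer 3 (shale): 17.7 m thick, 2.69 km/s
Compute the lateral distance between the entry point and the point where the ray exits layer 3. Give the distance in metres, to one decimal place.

Ray parameter p = sin 10.3° / 0.81 km/s = 2.2074e-01 s/km.
Layer 1: θ = 10.30°; offset = 18.6·tan 10.30° = 3.380 m.
Layer 2: sin θ = p·1.07 = 0.2362 → θ = 13.66°; offset = 3.8·tan 13.66° = 0.924 m.
Layer 3: sin θ = p·2.69 = 0.5938 → θ = 36.43°; offset = 17.7·tan 36.43° = 13.063 m.
Σ offsets = 17.366 m.

17.4 m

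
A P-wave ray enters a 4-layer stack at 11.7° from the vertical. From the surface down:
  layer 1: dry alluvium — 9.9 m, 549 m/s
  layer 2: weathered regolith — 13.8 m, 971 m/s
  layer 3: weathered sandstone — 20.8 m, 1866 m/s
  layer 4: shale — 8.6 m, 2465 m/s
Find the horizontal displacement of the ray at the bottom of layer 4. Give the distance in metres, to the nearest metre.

46 m

Ray parameter p = sin 11.7° / 549 m/s = 3.6938e-04 s/m.
Layer 1: θ = 11.70°; offset = 9.9·tan 11.70° = 2.050 m.
Layer 2: sin θ = p·971 = 0.3587 → θ = 21.02°; offset = 13.8·tan 21.02° = 5.302 m.
Layer 3: sin θ = p·1866 = 0.6893 → θ = 43.57°; offset = 20.8·tan 43.57° = 19.788 m.
Layer 4: sin θ = p·2465 = 0.9105 → θ = 65.58°; offset = 8.6·tan 65.58° = 18.938 m.
Summing the layer offsets gives 46.078 m.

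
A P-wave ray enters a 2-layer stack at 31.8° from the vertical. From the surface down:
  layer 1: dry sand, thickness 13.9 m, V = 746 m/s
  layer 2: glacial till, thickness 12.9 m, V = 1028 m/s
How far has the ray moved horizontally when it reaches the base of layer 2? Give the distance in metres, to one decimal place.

22.2 m

p = sin θ₁/V₁ = sin 31.8°/746 = 7.0638e-04 s/m is conserved through the stack.
Layer 1: θ = 31.80°; offset = 13.9·tan 31.80° = 8.618 m.
Layer 2: sin θ = p·1028 = 0.7262 → θ = 46.56°; offset = 12.9·tan 46.56° = 13.625 m.
Σ offsets = 22.243 m.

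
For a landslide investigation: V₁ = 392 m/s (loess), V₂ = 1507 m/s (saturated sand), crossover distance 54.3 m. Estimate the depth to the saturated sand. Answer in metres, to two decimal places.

20.80 m

h = (x_cross/2)·√((V₂−V₁)/(V₂+V₁)).
(V₂−V₁)/(V₂+V₁) = (1507−392)/(1507+392) = 0.5872; √ = 0.7663.
h = (54.3/2)·0.7663 = 20.80 m.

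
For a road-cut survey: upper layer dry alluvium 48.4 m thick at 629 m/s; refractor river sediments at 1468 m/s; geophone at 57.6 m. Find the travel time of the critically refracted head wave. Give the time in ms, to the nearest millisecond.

178 ms

t = x/V₂ + 2h·√(V₂²−V₁²)/(V₁V₂).
√(V₂²−V₁²) = √(1468²−629²) = 1326.4 m/s; delay term = 2·48.4·1326.4/(629·1468) = 0.13905 s.
t = 57.6/1468 + 0.13905 = 0.17829 s.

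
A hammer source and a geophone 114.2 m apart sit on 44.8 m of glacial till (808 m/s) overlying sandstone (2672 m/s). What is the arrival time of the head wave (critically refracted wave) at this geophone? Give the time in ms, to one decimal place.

θ_c = arcsin(V₁/V₂) = arcsin(808/2672) = 17.60°, cos θ_c = 0.9532.
Intercept time tᵢ = 2h cos θ_c / V₁ = 2·44.8·0.9532/808 = 0.10570 s.
t = x/V₂ + tᵢ = 114.2/2672 + 0.10570 = 0.14844 s.

148.4 ms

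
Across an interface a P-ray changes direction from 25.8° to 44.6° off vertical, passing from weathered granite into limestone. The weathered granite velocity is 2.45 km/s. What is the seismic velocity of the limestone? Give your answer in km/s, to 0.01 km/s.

Snell's law: sin 25.8°/V₁ = sin 44.6°/V₂.
V₂ = V₁·sin 44.6°/sin 25.8° = 2.45 × 1.6133 = 3.95 km/s.

3.95 km/s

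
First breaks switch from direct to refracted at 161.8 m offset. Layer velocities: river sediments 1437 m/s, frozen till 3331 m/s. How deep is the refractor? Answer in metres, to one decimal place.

51.0 m

h = (x_cross/2)·√((V₂−V₁)/(V₂+V₁)).
(V₂−V₁)/(V₂+V₁) = (3331−1437)/(3331+1437) = 0.3972; √ = 0.6303.
h = (161.8/2)·0.6303 = 50.99 m.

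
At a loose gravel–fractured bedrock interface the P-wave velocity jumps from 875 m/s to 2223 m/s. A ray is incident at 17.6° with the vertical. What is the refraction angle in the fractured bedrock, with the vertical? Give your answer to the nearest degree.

Snell's law: sin θ₂ = (V₂/V₁)·sin θ₁ = (2223/875)·sin 17.6° = 0.7682.
θ₂ = sin⁻¹(0.7682) = 50.19° (from vertical).

50°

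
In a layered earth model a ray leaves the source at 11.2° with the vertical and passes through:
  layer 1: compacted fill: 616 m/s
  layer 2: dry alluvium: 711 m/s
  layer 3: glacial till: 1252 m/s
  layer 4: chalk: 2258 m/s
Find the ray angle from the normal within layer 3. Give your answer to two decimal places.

Snell's law across each interface conserves sin θ / V, so sin θ_3 = V_3·sin θ₁/V₁.
sin θ_3 = 1252 × sin 11.2° / 616 = 0.3948.
θ_3 = 23.25° from the vertical.

23.25°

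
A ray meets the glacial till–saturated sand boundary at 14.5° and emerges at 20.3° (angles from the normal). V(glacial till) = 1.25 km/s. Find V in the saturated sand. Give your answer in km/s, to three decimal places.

Snell's law: sin 14.5°/V₁ = sin 20.3°/V₂.
V₂ = V₁·sin 20.3°/sin 14.5° = 1.25 × 1.3856 = 1.732 km/s.

1.732 km/s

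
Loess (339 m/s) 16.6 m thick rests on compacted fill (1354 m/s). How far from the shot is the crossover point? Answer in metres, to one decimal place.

θ_c = arcsin(339/1354) = 14.50°, so cos θ_c = 0.9682 and tᵢ = 2h cos θ_c/V₁ = 0.0948 s.
At crossover x/V₁ = x/V₂ + tᵢ ⇒ x = tᵢ/(1/V₁ − 1/V₂) = 0.09482/(2.9499e-03 − 7.3855e-04) = 42.88 m.

42.9 m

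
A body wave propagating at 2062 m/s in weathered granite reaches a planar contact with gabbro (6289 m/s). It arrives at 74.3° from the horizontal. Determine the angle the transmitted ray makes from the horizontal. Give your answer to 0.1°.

34.4°

Angle from the normal: 90° − 74.3° = 15.7°.
Snell's law: sin θ₂ = (V₂/V₁)·sin θ₁ = (6289/2062)·sin 15.7° = 0.8253.
θ₂ = sin⁻¹(0.8253) = 55.62° (from vertical).
From the interface: 90° − 55.62° = 34.38°.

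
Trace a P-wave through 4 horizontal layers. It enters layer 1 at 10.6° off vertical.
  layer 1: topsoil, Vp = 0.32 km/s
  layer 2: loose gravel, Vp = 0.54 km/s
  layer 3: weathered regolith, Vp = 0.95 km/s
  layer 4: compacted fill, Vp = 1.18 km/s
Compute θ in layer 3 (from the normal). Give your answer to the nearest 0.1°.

Ray parameter p = sin 10.6° / 0.32 = 5.7485e-01 s/km.
sin θ_3 = p·V_3 = 5.7485e-01 × 0.95 = 0.5461.
θ_3 = arcsin 0.5461 = 33.10°.

33.1°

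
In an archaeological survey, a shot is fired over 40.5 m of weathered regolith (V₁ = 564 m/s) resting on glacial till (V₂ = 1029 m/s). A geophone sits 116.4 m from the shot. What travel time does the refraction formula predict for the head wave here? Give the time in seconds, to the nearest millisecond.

0.233 s

t = x/V₂ + 2h·√(V₂²−V₁²)/(V₁V₂).
√(V₂²−V₁²) = √(1029²−564²) = 860.7 m/s; delay term = 2·40.5·860.7/(564·1029) = 0.12012 s.
t = 116.4/1029 + 0.12012 = 0.23324 s.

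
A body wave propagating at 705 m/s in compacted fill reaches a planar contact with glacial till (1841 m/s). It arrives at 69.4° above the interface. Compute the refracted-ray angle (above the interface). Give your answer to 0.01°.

23.25°

Angle from the normal: 90° − 69.4° = 20.6°.
Snell's law: sin θ₂ = (V₂/V₁)·sin θ₁ = (1841/705)·sin 20.6° = 0.9188.
θ₂ = sin⁻¹(0.9188) = 66.75° (from vertical).
From the interface: 90° − 66.75° = 23.25°.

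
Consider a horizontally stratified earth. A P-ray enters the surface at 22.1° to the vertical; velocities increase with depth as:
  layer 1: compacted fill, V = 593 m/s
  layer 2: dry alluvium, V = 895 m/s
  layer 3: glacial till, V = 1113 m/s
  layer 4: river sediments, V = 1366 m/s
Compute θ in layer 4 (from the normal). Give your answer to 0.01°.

60.07°

Snell's law across each interface conserves sin θ / V, so sin θ_4 = V_4·sin θ₁/V₁.
sin θ_4 = 1366 × sin 22.1° / 593 = 0.8666.
θ_4 = 60.07° from the vertical.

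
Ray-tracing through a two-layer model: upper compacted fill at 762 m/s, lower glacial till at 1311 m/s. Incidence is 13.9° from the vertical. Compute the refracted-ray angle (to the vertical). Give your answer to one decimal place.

24.4°

Snell's law: sin θ₂ = (V₂/V₁)·sin θ₁ = (1311/762)·sin 13.9° = 0.4133.
θ₂ = sin⁻¹(0.4133) = 24.41° (from vertical).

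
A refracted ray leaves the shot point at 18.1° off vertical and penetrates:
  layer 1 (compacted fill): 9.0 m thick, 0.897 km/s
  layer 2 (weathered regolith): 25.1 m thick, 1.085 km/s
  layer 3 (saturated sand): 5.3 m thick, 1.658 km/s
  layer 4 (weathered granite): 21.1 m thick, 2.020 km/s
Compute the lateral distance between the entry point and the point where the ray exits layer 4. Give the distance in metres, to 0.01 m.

Apply Snell's law at each interface; in layer i the horizontal offset is hᵢ·tan θᵢ.
Layer 1: θ = 18.10°; offset = 9.0·tan 18.10° = 2.9417 m.
Layer 2: sin θ = 1.085·sin 18.1°/0.897 = 0.3758, θ = 22.07°; offset = 25.1·tan 22.07° = 10.1784 m.
Layer 3: sin θ = 1.658·sin 18.1°/0.897 = 0.5742, θ = 35.05°; offset = 5.3·tan 35.05° = 3.7176 m.
Layer 4: sin θ = 2.020·sin 18.1°/0.897 = 0.6996, θ = 44.40°; offset = 21.1·tan 44.40° = 20.6606 m.
Summing the layer offsets gives 37.4982 m.

37.50 m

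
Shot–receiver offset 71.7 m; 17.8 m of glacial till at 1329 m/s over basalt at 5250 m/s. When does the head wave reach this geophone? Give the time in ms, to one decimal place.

θ_c = arcsin(V₁/V₂) = arcsin(1329/5250) = 14.66°, cos θ_c = 0.9674.
Intercept time tᵢ = 2h cos θ_c / V₁ = 2·17.8·0.9674/1329 = 0.02591 s.
t = x/V₂ + tᵢ = 71.7/5250 + 0.02591 = 0.03957 s.

39.6 ms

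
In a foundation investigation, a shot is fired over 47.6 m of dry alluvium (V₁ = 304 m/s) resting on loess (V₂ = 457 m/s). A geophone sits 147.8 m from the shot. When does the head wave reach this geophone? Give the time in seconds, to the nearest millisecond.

0.557 s

t = x/V₂ + 2h·√(V₂²−V₁²)/(V₁V₂).
√(V₂²−V₁²) = √(457²−304²) = 341.2 m/s; delay term = 2·47.6·341.2/(304·457) = 0.23382 s.
t = 147.8/457 + 0.23382 = 0.55724 s.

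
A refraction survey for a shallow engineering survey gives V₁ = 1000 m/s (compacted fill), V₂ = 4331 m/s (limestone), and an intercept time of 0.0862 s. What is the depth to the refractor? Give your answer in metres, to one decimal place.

44.3 m

h = tᵢ·V₁·V₂ / (2·√(V₂²−V₁²)).
√(V₂²−V₁²) = √(4331² − 1000²) = 4214.0 m/s.
h = 0.0862 s × 1000 × 4331 / (2 × 4214.0) = 44.30 m.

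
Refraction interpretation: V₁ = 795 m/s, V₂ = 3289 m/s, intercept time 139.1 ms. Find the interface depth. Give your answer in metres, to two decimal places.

θ_c = arcsin(795/3289) = 13.99°; cos θ_c = 0.9703.
tᵢ = 2h cos θ_c/V₁ ⇒ h = tᵢ·V₁/(2 cos θ_c) = 0.1391·795/(2·0.9703) = 56.98 m.

56.98 m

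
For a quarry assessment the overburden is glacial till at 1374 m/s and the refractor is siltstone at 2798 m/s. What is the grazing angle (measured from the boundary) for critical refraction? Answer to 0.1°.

60.6°

Critical incidence: sin θ_c = V₁/V₂ = 1374/2798 = 0.4911.
θ_c = arcsin 0.4911 = 29.41°.
Measured from the interface: 90° − 29.41° = 60.59°.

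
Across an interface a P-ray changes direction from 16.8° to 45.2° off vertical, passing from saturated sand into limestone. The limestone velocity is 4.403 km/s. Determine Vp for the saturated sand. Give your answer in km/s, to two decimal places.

1.79 km/s

Snell's law: sin 16.8°/V₁ = sin 45.2°/V₂.
V₁ = V₂·sin 16.8°/sin 45.2° = 4.403 × 0.4073 = 1.79 km/s.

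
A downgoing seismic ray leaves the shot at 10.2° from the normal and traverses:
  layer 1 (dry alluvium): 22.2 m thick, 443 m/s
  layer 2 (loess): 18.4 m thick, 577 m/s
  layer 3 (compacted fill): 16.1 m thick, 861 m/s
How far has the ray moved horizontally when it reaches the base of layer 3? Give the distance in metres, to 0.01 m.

14.26 m

Apply Snell's law at each interface; in layer i the horizontal offset is hᵢ·tan θᵢ.
Layer 1: θ = 10.20°; offset = 22.2·tan 10.20° = 3.9944 m.
Layer 2: sin θ = 577·sin 10.2°/443 = 0.2306, θ = 13.34°; offset = 18.4·tan 13.34° = 4.3616 m.
Layer 3: sin θ = 861·sin 10.2°/443 = 0.3442, θ = 20.13°; offset = 16.1·tan 20.13° = 5.9018 m.
Summing the layer offsets gives 14.2578 m.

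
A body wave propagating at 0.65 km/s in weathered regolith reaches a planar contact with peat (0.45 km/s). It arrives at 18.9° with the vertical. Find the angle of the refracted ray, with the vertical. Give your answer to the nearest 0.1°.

Snell's law: sin θ₂ = (V₂/V₁)·sin θ₁ = (0.45/0.65)·sin 18.9° = 0.2243.
θ₂ = arcsin 0.2243 = 12.96° from the normal.

13.0°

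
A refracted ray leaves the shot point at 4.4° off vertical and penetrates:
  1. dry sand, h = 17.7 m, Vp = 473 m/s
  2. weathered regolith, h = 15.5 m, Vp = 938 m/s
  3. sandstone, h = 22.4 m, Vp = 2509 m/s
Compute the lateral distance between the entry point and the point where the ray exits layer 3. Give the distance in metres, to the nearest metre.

Apply Snell's law at each interface; in layer i the horizontal offset is hᵢ·tan θᵢ.
Layer 1: θ = 4.40°; offset = 17.7·tan 4.40° = 1.362 m.
Layer 2: sin θ = 938·sin 4.4°/473 = 0.1521, θ = 8.75°; offset = 15.5·tan 8.75° = 2.386 m.
Layer 3: sin θ = 2509·sin 4.4°/473 = 0.4070, θ = 24.01°; offset = 22.4·tan 24.01° = 9.979 m.
Σ offsets = 13.727 m.

14 m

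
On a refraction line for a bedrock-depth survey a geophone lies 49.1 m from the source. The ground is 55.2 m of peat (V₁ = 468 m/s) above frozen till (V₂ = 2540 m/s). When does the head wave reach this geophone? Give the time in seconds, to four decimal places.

0.2512 s

t = x/V₂ + 2h·√(V₂²−V₁²)/(V₁V₂).
√(V₂²−V₁²) = √(2540²−468²) = 2496.5 m/s; delay term = 2·55.2·2496.5/(468·2540) = 0.23186 s.
t = 49.1/2540 + 0.23186 = 0.25119 s.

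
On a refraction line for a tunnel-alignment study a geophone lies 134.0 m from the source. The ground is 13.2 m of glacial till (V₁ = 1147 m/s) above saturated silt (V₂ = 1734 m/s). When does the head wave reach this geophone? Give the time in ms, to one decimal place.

θ_c = arcsin(V₁/V₂) = arcsin(1147/1734) = 41.41°, cos θ_c = 0.7500.
Intercept time tᵢ = 2h cos θ_c / V₁ = 2·13.2·0.7500/1147 = 0.01726 s.
t = x/V₂ + tᵢ = 134.0/1734 + 0.01726 = 0.09454 s.

94.5 ms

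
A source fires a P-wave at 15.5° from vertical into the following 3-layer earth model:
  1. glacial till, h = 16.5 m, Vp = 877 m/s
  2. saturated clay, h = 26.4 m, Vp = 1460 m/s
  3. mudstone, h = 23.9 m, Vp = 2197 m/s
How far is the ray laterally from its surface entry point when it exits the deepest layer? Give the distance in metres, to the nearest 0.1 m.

39.2 m

Ray parameter p = sin 15.5° / 877 m/s = 3.0472e-04 s/m.
Layer 1: θ = 15.50°; offset = 16.5·tan 15.50° = 4.576 m.
Layer 2: sin θ = p·1460 = 0.4449 → θ = 26.42°; offset = 26.4·tan 26.42° = 13.114 m.
Layer 3: sin θ = p·2197 = 0.6695 → θ = 42.03°; offset = 23.9·tan 42.03° = 21.539 m.
Total horizontal offset = 39.230 m.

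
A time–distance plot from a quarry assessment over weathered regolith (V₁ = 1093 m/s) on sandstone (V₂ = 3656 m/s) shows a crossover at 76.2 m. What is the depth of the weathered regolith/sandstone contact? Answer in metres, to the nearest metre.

h = (x_cross/2)·√((V₂−V₁)/(V₂+V₁)).
(V₂−V₁)/(V₂+V₁) = (3656−1093)/(3656+1093) = 0.5397; √ = 0.7346.
h = (76.2/2)·0.7346 = 27.99 m.

28 m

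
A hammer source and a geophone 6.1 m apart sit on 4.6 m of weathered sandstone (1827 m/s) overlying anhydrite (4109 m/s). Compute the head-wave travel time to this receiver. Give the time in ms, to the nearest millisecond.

θ_c = arcsin(V₁/V₂) = arcsin(1827/4109) = 26.40°, cos θ_c = 0.8957.
Intercept time tᵢ = 2h cos θ_c / V₁ = 2·4.6·0.8957/1827 = 0.00451 s.
t = x/V₂ + tᵢ = 6.1/4109 + 0.00451 = 0.00599 s.

6 ms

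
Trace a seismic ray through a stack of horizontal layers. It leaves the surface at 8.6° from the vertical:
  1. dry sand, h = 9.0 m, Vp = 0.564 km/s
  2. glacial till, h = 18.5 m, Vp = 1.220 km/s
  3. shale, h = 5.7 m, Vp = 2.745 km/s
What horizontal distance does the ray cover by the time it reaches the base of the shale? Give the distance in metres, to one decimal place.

13.7 m

Ray parameter p = sin 8.6° / 0.564 km/s = 2.6513e-01 s/km.
Layer 1: θ = 8.60°; offset = 9.0·tan 8.60° = 1.361 m.
Layer 2: sin θ = p·1.220 = 0.3235 → θ = 18.87°; offset = 18.5·tan 18.87° = 6.324 m.
Layer 3: sin θ = p·2.745 = 0.7278 → θ = 46.70°; offset = 5.7·tan 46.70° = 6.049 m.
Summing the layer offsets gives 13.734 m.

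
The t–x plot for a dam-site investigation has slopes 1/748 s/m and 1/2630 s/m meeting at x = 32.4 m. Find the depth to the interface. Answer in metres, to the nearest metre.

h = (x_cross/2)·√((V₂−V₁)/(V₂+V₁)).
(V₂−V₁)/(V₂+V₁) = (2630−748)/(2630+748) = 0.5571; √ = 0.7464.
h = (32.4/2)·0.7464 = 12.09 m.

12 m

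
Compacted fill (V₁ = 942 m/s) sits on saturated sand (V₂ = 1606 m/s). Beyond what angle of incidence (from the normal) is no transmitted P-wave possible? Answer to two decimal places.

35.91°

Critical incidence: sin θ_c = V₁/V₂ = 942/1606 = 0.5866.
θ_c = arcsin 0.5866 = 35.91°.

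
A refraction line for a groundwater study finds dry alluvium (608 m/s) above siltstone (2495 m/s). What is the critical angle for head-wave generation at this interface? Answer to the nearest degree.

At critical incidence the refracted ray runs along the interface (θ₂ = 90°), so sin θ_c = V₁/V₂.
θ_c = arcsin(608/2495) = arcsin 0.2437 = 14.10°.

14°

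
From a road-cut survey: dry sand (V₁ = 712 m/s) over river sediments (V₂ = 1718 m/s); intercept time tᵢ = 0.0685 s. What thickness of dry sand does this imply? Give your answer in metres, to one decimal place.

26.8 m

θ_c = arcsin(712/1718) = 24.48°; cos θ_c = 0.9101.
tᵢ = 2h cos θ_c/V₁ ⇒ h = tᵢ·V₁/(2 cos θ_c) = 0.0685·712/(2·0.9101) = 26.80 m.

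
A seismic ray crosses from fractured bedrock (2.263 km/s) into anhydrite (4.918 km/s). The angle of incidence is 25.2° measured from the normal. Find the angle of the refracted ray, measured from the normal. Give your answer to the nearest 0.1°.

67.7°

Snell's law: sin θ₂ = (V₂/V₁)·sin θ₁ = (4.918/2.263)·sin 25.2° = 0.9253.
θ₂ = sin⁻¹(0.9253) = 67.72° (from vertical).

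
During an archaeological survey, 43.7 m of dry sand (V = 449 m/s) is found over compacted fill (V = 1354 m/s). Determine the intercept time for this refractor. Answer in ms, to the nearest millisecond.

184 ms

tᵢ = 2h·√(V₂²−V₁²)/(V₁V₂).
√(V₂²−V₁²) = √(1354²−449²) = 1277.4 m/s.
tᵢ = 2·43.7·1277.4/(449·1354) = 0.18364 s.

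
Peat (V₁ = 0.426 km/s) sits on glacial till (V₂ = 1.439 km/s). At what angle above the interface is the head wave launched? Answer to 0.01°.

72.78°

Critical incidence: sin θ_c = V₁/V₂ = 0.426/1.439 = 0.2960.
θ_c = arcsin 0.2960 = 17.22°.
Measured from the interface: 90° − 17.22° = 72.78°.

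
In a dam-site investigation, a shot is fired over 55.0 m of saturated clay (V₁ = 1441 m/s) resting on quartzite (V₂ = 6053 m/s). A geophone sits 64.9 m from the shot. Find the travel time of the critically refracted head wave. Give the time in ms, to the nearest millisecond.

85 ms

θ_c = arcsin(V₁/V₂) = arcsin(1441/6053) = 13.77°, cos θ_c = 0.9712.
Intercept time tᵢ = 2h cos θ_c / V₁ = 2·55.0·0.9712/1441 = 0.07414 s.
t = x/V₂ + tᵢ = 64.9/6053 + 0.07414 = 0.08486 s.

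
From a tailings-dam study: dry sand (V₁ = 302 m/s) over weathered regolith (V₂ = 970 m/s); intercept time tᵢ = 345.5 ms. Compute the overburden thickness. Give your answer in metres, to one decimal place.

h = tᵢ·V₁·V₂ / (2·√(V₂²−V₁²)).
√(V₂²−V₁²) = √(970² − 302²) = 921.8 m/s.
h = 0.3455 s × 302 × 970 / (2 × 921.8) = 54.90 m.

54.9 m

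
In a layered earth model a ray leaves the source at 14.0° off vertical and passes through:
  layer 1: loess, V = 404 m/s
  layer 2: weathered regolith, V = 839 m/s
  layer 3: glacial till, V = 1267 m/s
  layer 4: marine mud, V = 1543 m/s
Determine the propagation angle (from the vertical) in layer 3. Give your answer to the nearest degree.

49°

Ray parameter p = sin 14.0° / 404 = 5.9882e-04 s/m.
sin θ_3 = p·V_3 = 5.9882e-04 × 1267 = 0.7587.
θ_3 = arcsin 0.7587 = 49.35°.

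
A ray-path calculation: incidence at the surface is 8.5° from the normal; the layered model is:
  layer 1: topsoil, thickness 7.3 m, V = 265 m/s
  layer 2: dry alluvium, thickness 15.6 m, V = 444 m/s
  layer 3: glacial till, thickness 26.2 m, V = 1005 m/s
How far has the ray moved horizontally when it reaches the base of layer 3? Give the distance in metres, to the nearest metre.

23 m

Ray parameter p = sin 8.5° / 265 m/s = 5.5777e-04 s/m.
Layer 1: θ = 8.50°; offset = 7.3·tan 8.50° = 1.091 m.
Layer 2: sin θ = p·444 = 0.2477 → θ = 14.34°; offset = 15.6·tan 14.34° = 3.988 m.
Layer 3: sin θ = p·1005 = 0.5606 → θ = 34.09°; offset = 26.2·tan 34.09° = 17.735 m.
Summing the layer offsets gives 22.814 m.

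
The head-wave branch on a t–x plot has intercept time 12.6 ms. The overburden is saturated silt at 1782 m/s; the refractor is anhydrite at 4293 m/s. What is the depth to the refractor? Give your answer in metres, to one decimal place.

θ_c = arcsin(1782/4293) = 24.53°; cos θ_c = 0.9098.
tᵢ = 2h cos θ_c/V₁ ⇒ h = tᵢ·V₁/(2 cos θ_c) = 0.0126·1782/(2·0.9098) = 12.34 m.

12.3 m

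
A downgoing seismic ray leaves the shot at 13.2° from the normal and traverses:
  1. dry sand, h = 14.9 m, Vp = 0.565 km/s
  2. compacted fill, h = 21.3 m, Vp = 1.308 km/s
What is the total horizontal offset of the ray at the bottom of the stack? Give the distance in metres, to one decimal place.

p = sin θ₁/V₁ = sin 13.2°/0.565 = 4.0416e-01 s/km is conserved through the stack.
Layer 1: θ = 13.20°; offset = 14.9·tan 13.20° = 3.495 m.
Layer 2: sin θ = p·1.308 = 0.5286 → θ = 31.91°; offset = 21.3·tan 31.91° = 13.265 m.
Σ offsets = 16.760 m.

16.8 m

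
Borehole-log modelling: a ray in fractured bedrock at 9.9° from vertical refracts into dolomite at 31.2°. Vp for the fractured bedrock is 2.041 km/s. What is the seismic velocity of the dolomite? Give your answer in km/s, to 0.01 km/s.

sin 9.9° = 0.1719; sin 31.2° = 0.5180.
V₂ = V₁·(sin θ₂/sin θ₁) = 2.041·(0.5180/0.1719) = 6.15 km/s.

6.15 km/s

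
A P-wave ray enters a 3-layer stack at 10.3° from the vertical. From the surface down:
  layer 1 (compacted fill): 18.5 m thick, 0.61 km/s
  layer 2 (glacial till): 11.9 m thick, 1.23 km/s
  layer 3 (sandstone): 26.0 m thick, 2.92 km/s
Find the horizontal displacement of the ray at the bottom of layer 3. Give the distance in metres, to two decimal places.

Apply Snell's law at each interface; in layer i the horizontal offset is hᵢ·tan θᵢ.
Layer 1: θ = 10.30°; offset = 18.5·tan 10.30° = 3.3620 m.
Layer 2: sin θ = 1.23·sin 10.3°/0.61 = 0.3605, θ = 21.13°; offset = 11.9·tan 21.13° = 4.5997 m.
Layer 3: sin θ = 2.92·sin 10.3°/0.61 = 0.8559, θ = 58.86°; offset = 26.0·tan 58.86° = 43.0326 m.
Summing the layer offsets gives 50.9944 m.

50.99 m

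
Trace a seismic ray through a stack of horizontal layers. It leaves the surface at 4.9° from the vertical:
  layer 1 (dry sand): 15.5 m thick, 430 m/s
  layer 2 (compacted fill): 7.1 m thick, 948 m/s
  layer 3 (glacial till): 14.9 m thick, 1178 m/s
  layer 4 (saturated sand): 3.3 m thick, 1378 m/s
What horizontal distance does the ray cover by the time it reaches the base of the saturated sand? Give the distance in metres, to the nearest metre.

Apply Snell's law at each interface; in layer i the horizontal offset is hᵢ·tan θᵢ.
Layer 1: θ = 4.90°; offset = 15.5·tan 4.90° = 1.329 m.
Layer 2: sin θ = 948·sin 4.9°/430 = 0.1883, θ = 10.85°; offset = 7.1·tan 10.85° = 1.361 m.
Layer 3: sin θ = 1178·sin 4.9°/430 = 0.2340, θ = 13.53°; offset = 14.9·tan 13.53° = 3.586 m.
Layer 4: sin θ = 1378·sin 4.9°/430 = 0.2737, θ = 15.89°; offset = 3.3·tan 15.89° = 0.939 m.
Summing the layer offsets gives 7.216 m.

7 m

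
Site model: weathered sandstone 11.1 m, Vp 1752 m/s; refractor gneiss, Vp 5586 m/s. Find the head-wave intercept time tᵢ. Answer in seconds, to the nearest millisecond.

0.012 s

tᵢ = 2h·√(V₂²−V₁²)/(V₁V₂).
√(V₂²−V₁²) = √(5586²−1752²) = 5304.1 m/s.
tᵢ = 2·11.1·5304.1/(1752·5586) = 0.01203 s.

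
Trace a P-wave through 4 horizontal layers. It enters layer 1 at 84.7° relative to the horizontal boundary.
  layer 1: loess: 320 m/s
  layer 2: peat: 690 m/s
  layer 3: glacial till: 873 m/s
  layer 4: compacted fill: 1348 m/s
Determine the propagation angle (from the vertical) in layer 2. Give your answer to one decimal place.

From the normal: θ₁ = 90° − 84.7° = 5.3°.
Ray parameter p = sin 5.3° / 320 = 2.8866e-04 s/m.
sin θ_2 = p·V_2 = 2.8866e-04 × 690 = 0.1992.
θ_2 = 11.49° from the vertical.

11.5°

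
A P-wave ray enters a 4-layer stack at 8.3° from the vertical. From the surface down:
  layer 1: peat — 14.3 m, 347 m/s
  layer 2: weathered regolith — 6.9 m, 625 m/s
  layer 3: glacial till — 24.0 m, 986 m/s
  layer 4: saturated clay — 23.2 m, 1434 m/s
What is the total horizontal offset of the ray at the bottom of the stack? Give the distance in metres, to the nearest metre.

32 m

p = sin θ₁/V₁ = sin 8.3°/347 = 4.1601e-04 s/m is conserved through the stack.
Layer 1: θ = 8.30°; offset = 14.3·tan 8.30° = 2.086 m.
Layer 2: sin θ = p·625 = 0.2600 → θ = 15.07°; offset = 6.9·tan 15.07° = 1.858 m.
Layer 3: sin θ = p·986 = 0.4102 → θ = 24.22°; offset = 24.0·tan 24.22° = 10.794 m.
Layer 4: sin θ = p·1434 = 0.5966 → θ = 36.62°; offset = 23.2·tan 36.62° = 17.245 m.
Σ offsets = 31.983 m.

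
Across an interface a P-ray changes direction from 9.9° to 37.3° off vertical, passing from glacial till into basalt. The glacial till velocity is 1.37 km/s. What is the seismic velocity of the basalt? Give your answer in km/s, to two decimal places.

sin 9.9° = 0.1719; sin 37.3° = 0.6060.
V₂ = V₁·(sin θ₂/sin θ₁) = 1.37·(0.6060/0.1719) = 4.83 km/s.

4.83 km/s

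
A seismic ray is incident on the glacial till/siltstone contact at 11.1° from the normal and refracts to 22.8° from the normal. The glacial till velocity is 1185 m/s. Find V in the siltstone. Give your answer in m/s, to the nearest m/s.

Snell's law: sin 11.1°/V₁ = sin 22.8°/V₂.
V₂ = V₁·sin 22.8°/sin 11.1° = 1185 × 2.0128 = 2385.21 m/s.

2385 m/s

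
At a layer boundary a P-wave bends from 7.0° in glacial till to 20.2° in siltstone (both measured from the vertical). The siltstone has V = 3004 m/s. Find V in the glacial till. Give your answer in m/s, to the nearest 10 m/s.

sin 7.0° = 0.1219; sin 20.2° = 0.3453.
V₁ = V₂·(sin θ₁/sin θ₂) = 3004·(0.1219/0.3453) = 1060.23 m/s.

1060 m/s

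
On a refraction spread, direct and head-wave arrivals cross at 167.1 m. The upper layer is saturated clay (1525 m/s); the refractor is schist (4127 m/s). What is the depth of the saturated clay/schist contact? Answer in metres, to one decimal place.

x_cross = 2h·√((V₂+V₁)/(V₂−V₁)) → h = x_cross / (2·√((V₂+V₁)/(V₂−V₁))).
√((V₂+V₁)/(V₂−V₁)) = √((4127+1525)/(4127−1525)) = 1.4738.
h = 167.1 / (2·1.4738) = 56.69 m.

56.7 m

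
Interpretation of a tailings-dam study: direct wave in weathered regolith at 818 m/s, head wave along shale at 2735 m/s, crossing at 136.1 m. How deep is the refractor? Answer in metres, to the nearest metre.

x_cross = 2h·√((V₂+V₁)/(V₂−V₁)) → h = x_cross / (2·√((V₂+V₁)/(V₂−V₁))).
√((V₂+V₁)/(V₂−V₁)) = √((2735+818)/(2735−818)) = 1.3614.
h = 136.1 / (2·1.3614) = 49.99 m.

50 m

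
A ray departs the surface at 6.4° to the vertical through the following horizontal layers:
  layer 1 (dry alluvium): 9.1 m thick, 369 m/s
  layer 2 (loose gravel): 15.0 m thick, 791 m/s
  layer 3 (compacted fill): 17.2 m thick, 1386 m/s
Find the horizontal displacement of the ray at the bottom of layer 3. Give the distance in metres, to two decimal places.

12.64 m

Apply Snell's law at each interface; in layer i the horizontal offset is hᵢ·tan θᵢ.
Layer 1: θ = 6.40°; offset = 9.1·tan 6.40° = 1.0207 m.
Layer 2: sin θ = 791·sin 6.4°/369 = 0.2389, θ = 13.82°; offset = 15.0·tan 13.82° = 3.6911 m.
Layer 3: sin θ = 1386·sin 6.4°/369 = 0.4187, θ = 24.75°; offset = 17.2·tan 24.75° = 7.9300 m.
Total horizontal offset = 12.6418 m.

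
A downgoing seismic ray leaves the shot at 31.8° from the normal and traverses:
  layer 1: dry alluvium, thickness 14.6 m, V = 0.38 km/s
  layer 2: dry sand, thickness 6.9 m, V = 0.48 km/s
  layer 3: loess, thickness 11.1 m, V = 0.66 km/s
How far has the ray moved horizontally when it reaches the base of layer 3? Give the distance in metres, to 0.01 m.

Apply Snell's law at each interface; in layer i the horizontal offset is hᵢ·tan θᵢ.
Layer 1: θ = 31.80°; offset = 14.6·tan 31.80° = 9.0524 m.
Layer 2: sin θ = 0.48·sin 31.8°/0.38 = 0.6656, θ = 41.73°; offset = 6.9·tan 41.73° = 6.1543 m.
Layer 3: sin θ = 0.66·sin 31.8°/0.38 = 0.9152, θ = 66.24°; offset = 11.1·tan 66.24° = 25.2144 m.
Σ offsets = 40.4210 m.

40.42 m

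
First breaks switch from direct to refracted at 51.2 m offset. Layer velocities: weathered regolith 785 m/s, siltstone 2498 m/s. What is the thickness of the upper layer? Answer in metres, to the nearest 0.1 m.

x_cross = 2h·√((V₂+V₁)/(V₂−V₁)) → h = x_cross / (2·√((V₂+V₁)/(V₂−V₁))).
√((V₂+V₁)/(V₂−V₁)) = √((2498+785)/(2498−785)) = 1.3844.
h = 51.2 / (2·1.3844) = 18.49 m.

18.5 m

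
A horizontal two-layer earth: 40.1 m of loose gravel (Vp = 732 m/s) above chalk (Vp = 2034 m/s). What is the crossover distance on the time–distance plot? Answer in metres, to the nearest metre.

117 m

θ_c = arcsin(732/2034) = 21.09°, so cos θ_c = 0.9330 and tᵢ = 2h cos θ_c/V₁ = 0.1022 s.
At crossover x/V₁ = x/V₂ + tᵢ ⇒ x = tᵢ/(1/V₁ − 1/V₂) = 0.10222/(1.3661e-03 − 4.9164e-04) = 116.89 m.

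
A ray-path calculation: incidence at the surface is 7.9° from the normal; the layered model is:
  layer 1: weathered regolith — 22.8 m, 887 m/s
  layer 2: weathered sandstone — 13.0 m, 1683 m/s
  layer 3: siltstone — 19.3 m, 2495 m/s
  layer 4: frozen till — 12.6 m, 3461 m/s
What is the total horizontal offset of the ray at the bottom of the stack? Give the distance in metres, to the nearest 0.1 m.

Ray parameter p = sin 7.9° / 887 m/s = 1.5495e-04 s/m.
Layer 1: θ = 7.90°; offset = 22.8·tan 7.90° = 3.164 m.
Layer 2: sin θ = p·1683 = 0.2608 → θ = 15.12°; offset = 13.0·tan 15.12° = 3.512 m.
Layer 3: sin θ = p·2495 = 0.3866 → θ = 22.74°; offset = 19.3·tan 22.74° = 8.091 m.
Layer 4: sin θ = p·3461 = 0.5363 → θ = 32.43°; offset = 12.6·tan 32.43° = 8.006 m.
Σ offsets = 22.772 m.

22.8 m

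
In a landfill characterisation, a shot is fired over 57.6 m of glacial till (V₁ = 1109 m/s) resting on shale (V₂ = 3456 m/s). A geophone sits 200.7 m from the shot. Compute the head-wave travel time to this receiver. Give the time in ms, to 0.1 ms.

156.5 ms

θ_c = arcsin(V₁/V₂) = arcsin(1109/3456) = 18.72°, cos θ_c = 0.9471.
Intercept time tᵢ = 2h cos θ_c / V₁ = 2·57.6·0.9471/1109 = 0.09838 s.
t = x/V₂ + tᵢ = 200.7/3456 + 0.09838 = 0.15646 s.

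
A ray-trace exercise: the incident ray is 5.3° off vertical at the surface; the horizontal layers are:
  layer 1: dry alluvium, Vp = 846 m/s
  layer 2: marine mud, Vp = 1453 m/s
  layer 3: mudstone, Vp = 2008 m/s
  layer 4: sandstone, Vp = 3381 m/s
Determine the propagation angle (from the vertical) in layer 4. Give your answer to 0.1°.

21.7°

Snell's law across each interface conserves sin θ / V, so sin θ_4 = V_4·sin θ₁/V₁.
sin θ_4 = 3381 × sin 5.3° / 846 = 0.3692.
θ_4 = 21.66° from the vertical.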